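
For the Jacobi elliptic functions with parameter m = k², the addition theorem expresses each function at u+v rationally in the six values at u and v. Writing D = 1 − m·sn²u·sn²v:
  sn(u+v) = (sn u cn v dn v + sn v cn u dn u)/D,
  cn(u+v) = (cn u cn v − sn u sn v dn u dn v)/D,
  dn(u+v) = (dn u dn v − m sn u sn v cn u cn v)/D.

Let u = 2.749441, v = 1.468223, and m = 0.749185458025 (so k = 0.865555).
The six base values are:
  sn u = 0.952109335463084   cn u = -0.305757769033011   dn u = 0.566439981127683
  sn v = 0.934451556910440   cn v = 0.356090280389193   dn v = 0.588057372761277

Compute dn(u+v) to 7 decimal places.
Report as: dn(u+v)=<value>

m = k² = 0.749185458025
D = 1 − m·sn²u·sn²v = 0.4069701284882041
dn(u+v) = (dn u·dn v − m·sn u·sn v·cn u·cn v)/D = 0.4056714549376441/0.4069701284882041 = 0.9968089216882225

dn(u+v)=0.9968089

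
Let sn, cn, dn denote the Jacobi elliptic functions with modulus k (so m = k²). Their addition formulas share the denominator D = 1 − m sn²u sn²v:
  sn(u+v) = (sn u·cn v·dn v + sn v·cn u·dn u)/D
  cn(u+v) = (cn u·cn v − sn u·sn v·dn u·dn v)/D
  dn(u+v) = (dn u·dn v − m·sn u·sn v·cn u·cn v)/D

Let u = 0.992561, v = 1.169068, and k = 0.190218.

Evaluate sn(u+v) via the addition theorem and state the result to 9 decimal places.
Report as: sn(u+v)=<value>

sn(u+v)=0.843587088

sn u = 0.8347755827801891, cn u = 0.5505903435350057, dn u = 0.9873124859582428
sn v = 0.9175001445485387, cn v = 0.3977354456839503, dn v = 0.9846527355072255
m = k² = 0.036182887524
D = 1 − m·sn²u·sn²v = 0.978774644165484
sn(u+v) = (sn u·cn v·dn v + sn v·cn u·dn u)/D = 0.8256816521151706/0.978774644165484 = 0.843587088240478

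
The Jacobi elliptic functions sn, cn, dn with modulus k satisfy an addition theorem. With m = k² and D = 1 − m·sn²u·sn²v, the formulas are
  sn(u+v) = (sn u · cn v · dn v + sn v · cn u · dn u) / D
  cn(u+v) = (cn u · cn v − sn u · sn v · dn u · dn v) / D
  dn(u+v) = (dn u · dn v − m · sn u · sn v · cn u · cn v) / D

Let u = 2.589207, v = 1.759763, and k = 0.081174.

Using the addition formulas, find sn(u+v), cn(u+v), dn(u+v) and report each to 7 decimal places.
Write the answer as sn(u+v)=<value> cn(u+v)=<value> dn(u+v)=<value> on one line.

sn u = 0.5289825744381901, cn u = -0.8486326861138126, dn u = 0.9990776686758961
sn v = 0.9827958966533033, cn v = -0.1846949526149253, dn v = 0.9968126978644688
m = k² = 0.006589218276
D = 1 − m·sn²u·sn²v = 0.9982190845760281
sn(u+v) = (sn u·cn v·dn v + sn v·cn u·dn u)/D = -0.9306524779636968/0.9982190845760281 = -0.9323128482951929
cn(u+v) = (cn u·cn v − sn u·sn v·dn u·dn v)/D = -0.3610087340658593/0.9982190845760281 = -0.3616528071281967
dn(u+v) = (dn u·dn v − m·sn u·sn v·cn u·cn v)/D = 0.995356381596559/0.9982190845760281 = 0.997132189692922

sn(u+v)=-0.9323128 cn(u+v)=-0.3616528 dn(u+v)=0.9971322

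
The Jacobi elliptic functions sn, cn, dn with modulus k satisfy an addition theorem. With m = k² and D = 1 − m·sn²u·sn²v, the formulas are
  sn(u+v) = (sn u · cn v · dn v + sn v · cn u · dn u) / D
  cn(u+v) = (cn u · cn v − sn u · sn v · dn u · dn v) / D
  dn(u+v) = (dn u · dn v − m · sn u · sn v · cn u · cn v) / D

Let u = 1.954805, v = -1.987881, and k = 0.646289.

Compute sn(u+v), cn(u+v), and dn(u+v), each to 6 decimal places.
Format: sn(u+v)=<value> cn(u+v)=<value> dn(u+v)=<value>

sn(u+v)=-0.033067 cn(u+v)=0.999453 dn(u+v)=0.999772

sn u = 0.9920717424571775, cn u = -0.1256728205220987, dn u = 0.7674030056406969
sn v = -0.9885580336954975, cn v = -0.1508410223251345, dn v = 0.769294626836098
m = k² = 0.417689471521
D = 1 − m·sn²u·sn²v = 0.5982609693689081
sn(u+v) = (sn u·cn v·dn v + sn v·cn u·dn u)/D = -0.01978296604528912/0.5982609693689081 = -0.0330674522627771
cn(u+v) = (cn u·cn v − sn u·sn v·dn u·dn v)/D = 0.5979337937637215/0.5982609693689081 = 0.9994531222627948
dn(u+v) = (dn u·dn v − m·sn u·sn v·cn u·cn v)/D = 0.5981243333277754/0.5982609693689081 = 0.999771611306556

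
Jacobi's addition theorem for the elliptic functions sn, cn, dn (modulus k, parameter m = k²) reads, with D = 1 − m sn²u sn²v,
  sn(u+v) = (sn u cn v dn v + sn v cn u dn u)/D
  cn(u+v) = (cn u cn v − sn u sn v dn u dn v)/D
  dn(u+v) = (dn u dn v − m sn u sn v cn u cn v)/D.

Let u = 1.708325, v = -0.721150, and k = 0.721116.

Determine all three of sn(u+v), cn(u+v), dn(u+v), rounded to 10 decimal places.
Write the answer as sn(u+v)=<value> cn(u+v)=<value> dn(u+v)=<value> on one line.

sn(u+v)=0.7950812154 cn(u+v)=0.6065029768 dn(u+v)=0.8193134992

sn u = 0.9935945332576075, cn u = 0.1130039976310447, dn u = 0.6975902595065272
sn v = -0.6381555421233446, cn v = 0.769907464606793, dn v = 0.8878234779053738
m = k² = 0.520008285456
D = 1 − m·sn²u·sn²v = 0.7909348036385925
sn(u+v) = (sn u·cn v·dn v + sn v·cn u·dn u)/D = 0.6288574050120271/0.7909348036385925 = 0.7950812154415895
cn(u+v) = (cn u·cn v − sn u·sn v·dn u·dn v)/D = 0.4797043128515296/0.7909348036385925 = 0.6065029767873565
dn(u+v) = (dn u·dn v − m·sn u·sn v·cn u·cn v)/D = 0.6480235616016102/0.7909348036385925 = 0.8193134991916682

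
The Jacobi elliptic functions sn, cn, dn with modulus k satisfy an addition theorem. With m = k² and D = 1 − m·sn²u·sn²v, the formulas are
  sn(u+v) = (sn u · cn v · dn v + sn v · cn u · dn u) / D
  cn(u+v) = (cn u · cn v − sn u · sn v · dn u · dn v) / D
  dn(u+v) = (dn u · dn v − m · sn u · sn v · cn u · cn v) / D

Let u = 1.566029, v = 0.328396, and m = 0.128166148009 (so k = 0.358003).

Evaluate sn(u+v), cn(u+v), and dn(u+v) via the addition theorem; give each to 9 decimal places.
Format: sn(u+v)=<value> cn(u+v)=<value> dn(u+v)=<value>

sn(u+v)=0.968454031 cn(u+v)=-0.249192275 dn(u+v)=0.937972579

sn u = 0.9984783619386419, cn u = 0.05514490674873292, dn u = 0.9339291194814167
sn v = 0.3218247156464952, cn v = 0.9467992672151011, dn v = 0.9933406691398047
m = k² = 0.128166148009
D = 1 − m·sn²u·sn²v = 0.9867660516379847
sn(u+v) = (sn u·cn v·dn v + sn v·cn u·dn u)/D = 0.9556375602564841/0.9867660516379847 = 0.9684540308922984
cn(u+v) = (cn u·cn v − sn u·sn v·dn u·dn v)/D = -0.2458944775554192/0.9867660516379847 = -0.249192275258402
dn(u+v) = (dn u·dn v − m·sn u·sn v·cn u·cn v)/D = 0.9255594980190859/0.9867660516379847 = 0.9379725786904618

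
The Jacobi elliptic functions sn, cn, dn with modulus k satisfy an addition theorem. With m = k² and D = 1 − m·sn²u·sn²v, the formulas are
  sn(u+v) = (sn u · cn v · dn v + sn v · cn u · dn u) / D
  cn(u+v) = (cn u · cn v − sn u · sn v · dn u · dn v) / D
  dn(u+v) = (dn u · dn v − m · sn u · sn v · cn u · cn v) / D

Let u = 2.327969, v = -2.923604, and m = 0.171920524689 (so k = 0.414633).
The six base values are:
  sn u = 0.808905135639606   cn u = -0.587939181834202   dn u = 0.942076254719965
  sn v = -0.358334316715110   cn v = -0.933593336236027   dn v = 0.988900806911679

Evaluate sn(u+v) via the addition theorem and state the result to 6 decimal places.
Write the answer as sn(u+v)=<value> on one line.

m = k² = 0.171920524689
D = 1 − m·sn²u·sn²v = 0.9855555930318494
sn(u+v) = (sn u·cn v·dn v + sn v·cn u·dn u)/D = -0.5483309812043198/0.9855555930318494 = -0.5563673780364817

sn(u+v)=-0.556367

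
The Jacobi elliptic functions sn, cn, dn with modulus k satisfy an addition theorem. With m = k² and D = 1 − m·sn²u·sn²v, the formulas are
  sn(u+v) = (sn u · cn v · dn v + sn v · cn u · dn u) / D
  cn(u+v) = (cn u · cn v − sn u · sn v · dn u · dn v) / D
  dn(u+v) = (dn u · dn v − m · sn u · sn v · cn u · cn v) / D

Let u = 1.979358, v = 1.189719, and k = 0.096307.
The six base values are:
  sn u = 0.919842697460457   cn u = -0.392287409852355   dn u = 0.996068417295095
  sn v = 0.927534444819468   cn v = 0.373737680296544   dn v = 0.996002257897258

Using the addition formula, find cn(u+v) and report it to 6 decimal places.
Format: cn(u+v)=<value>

cn(u+v)=-0.999797

m = k² = 0.009275038249
D = 1 − m·sn²u·sn²v = 0.9932484586472593
cn(u+v) = (cn u·cn v − sn u·sn v·dn u·dn v)/D = -0.9930465949699141/0.9932484586472593 = -0.9997967641675275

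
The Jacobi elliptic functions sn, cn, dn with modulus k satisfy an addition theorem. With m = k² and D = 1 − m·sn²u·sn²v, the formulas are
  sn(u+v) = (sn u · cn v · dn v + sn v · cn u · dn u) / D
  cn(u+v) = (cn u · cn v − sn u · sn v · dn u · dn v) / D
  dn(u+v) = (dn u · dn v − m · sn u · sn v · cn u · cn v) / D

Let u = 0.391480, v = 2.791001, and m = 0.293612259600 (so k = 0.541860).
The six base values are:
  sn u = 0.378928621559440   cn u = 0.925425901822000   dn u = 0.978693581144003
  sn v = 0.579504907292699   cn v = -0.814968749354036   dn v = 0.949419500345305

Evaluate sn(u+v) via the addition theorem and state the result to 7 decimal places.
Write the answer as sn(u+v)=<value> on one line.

sn(u+v)=0.2349946

m = k² = 0.2936122596
D = 1 − m·sn²u·sn²v = 0.9858419565353786
sn(u+v) = (sn u·cn v·dn v + sn v·cn u·dn u)/D = 0.2316674879706399/0.9858419565353786 = 0.2349945510381878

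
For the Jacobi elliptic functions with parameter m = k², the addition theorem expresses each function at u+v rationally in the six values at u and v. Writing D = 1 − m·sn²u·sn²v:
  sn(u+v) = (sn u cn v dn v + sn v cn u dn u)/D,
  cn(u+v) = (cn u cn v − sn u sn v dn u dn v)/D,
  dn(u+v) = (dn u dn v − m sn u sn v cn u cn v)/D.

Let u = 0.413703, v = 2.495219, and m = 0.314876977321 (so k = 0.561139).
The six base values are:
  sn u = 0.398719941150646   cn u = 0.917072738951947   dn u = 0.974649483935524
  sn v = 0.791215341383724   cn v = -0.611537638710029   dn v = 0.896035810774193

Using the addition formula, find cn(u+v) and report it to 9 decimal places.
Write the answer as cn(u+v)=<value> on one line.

cn(u+v)=-0.863390553

m = k² = 0.314876977321
D = 1 − m·sn²u·sn²v = 0.9686623648614714
cn(u+v) = (cn u·cn v − sn u·sn v·dn u·dn v)/D = -0.8363339348359455/0.9686623648614714 = -0.8633905529668739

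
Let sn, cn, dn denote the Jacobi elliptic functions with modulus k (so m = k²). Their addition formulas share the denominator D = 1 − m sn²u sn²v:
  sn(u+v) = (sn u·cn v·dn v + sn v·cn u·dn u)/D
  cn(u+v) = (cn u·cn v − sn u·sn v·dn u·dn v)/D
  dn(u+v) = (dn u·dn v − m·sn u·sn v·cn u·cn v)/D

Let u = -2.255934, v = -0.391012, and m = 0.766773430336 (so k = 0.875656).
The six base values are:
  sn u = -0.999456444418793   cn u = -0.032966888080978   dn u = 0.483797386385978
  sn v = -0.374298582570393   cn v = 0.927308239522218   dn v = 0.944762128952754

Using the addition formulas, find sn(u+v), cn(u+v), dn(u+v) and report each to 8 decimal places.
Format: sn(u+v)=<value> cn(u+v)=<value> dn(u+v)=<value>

m = k² = 0.766773430336
D = 1 − m·sn²u·sn²v = 0.8926922309589581
sn(u+v) = (sn u·cn v·dn v + sn v·cn u·dn u)/D = -0.8696397070449553/0.8926922309589581 = -0.9741764035638139
cn(u+v) = (cn u·cn v − sn u·sn v·dn u·dn v)/D = -0.2015594183987592/0.8926922309589581 = -0.2257882519961417
dn(u+v) = (dn u·dn v − m·sn u·sn v·cn u·cn v)/D = 0.4658424712182663/0.8926922309589581 = 0.5218399522955898

sn(u+v)=-0.97417640 cn(u+v)=-0.22578825 dn(u+v)=0.52183995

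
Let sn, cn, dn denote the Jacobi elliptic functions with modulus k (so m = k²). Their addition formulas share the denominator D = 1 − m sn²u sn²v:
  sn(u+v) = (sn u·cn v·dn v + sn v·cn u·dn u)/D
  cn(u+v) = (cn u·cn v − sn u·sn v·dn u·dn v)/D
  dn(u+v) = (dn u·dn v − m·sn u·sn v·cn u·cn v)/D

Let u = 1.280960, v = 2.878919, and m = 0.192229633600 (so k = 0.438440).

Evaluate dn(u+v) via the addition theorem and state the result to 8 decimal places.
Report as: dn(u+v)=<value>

sn u = 0.9433171682032536, cn u = 0.3318926335021533, dn u = 0.9104641582395751
sn v = 0.41690859713626, cn v = -0.9089484152766183, dn v = 0.9831520906246815
m = k² = 0.1922296336
D = 1 − m·sn²u·sn²v = 0.9702684523180515
dn(u+v) = (dn u·dn v − m·sn u·sn v·cn u·cn v)/D = 0.9179310902236411/0.9702684523180515 = 0.946058885075185

dn(u+v)=0.94605889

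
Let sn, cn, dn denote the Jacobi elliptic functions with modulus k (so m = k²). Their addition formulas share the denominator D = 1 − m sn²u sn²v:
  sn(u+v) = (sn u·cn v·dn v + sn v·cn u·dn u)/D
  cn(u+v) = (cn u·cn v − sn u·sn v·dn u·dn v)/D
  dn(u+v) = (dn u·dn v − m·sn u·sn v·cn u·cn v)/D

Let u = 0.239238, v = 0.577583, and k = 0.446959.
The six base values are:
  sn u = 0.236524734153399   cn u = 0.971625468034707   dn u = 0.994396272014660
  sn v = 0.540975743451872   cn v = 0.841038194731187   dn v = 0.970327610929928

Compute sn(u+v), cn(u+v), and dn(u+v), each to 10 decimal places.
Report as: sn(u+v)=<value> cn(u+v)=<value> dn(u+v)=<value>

sn(u+v)=0.7180526146 cn(u+v)=0.6959888237 dn(u+v)=0.9470995016

m = k² = 0.199772347681
D = 1 − m·sn²u·sn²v = 0.9967292745952161
sn(u+v) = (sn u·cn v·dn v + sn v·cn u·dn u)/D = 0.715704061666679/0.9967292745952161 = 0.7180526145952071
cn(u+v) = (cn u·cn v − sn u·sn v·dn u·dn v)/D = 0.6937124353425734/0.9967292745952161 = 0.6959888236695953
dn(u+v) = (dn u·dn v − m·sn u·sn v·cn u·cn v)/D = 0.9440017992195331/0.9967292745952161 = 0.947099501620341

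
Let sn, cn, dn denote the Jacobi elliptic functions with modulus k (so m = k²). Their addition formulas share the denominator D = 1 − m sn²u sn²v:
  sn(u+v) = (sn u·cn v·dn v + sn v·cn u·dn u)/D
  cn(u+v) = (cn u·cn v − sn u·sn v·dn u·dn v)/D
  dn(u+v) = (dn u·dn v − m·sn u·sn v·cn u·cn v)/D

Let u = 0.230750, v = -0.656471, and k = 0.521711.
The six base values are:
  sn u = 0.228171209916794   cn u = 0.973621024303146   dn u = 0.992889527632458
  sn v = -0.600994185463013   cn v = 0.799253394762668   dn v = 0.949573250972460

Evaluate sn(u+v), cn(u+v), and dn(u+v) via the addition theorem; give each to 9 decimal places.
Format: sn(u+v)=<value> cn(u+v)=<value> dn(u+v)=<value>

m = k² = 0.272182367521
D = 1 − m·sn²u·sn²v = 0.9948817414734956
sn(u+v) = (sn u·cn v·dn v + sn v·cn u·dn u)/D = -0.4078094899327547/0.9948817414734956 = -0.4099075025025164
cn(u+v) = (cn u·cn v − sn u·sn v·dn u·dn v)/D = 0.9074585937871335/0.9948817414734956 = 0.9121270960738693
dn(u+v) = (dn u·dn v − m·sn u·sn v·cn u·cn v)/D = 0.9718659457210748/0.9948817414734956 = 0.9768657974179598

sn(u+v)=-0.409907503 cn(u+v)=0.912127096 dn(u+v)=0.976865797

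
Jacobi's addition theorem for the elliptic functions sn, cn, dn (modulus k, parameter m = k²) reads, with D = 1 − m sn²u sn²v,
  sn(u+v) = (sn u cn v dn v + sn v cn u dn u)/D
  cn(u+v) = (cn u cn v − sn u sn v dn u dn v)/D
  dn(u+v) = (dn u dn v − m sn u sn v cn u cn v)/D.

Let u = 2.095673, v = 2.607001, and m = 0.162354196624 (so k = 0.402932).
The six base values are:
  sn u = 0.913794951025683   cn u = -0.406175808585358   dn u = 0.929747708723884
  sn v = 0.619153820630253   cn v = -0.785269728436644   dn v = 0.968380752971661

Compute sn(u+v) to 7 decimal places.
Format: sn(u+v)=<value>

m = k² = 0.162354196624
D = 1 − m·sn²u·sn²v = 0.9480293508361403
sn(u+v) = (sn u·cn v·dn v + sn v·cn u·dn u)/D = -0.9287042005541352/0.9480293508361403 = -0.9796154514995123

sn(u+v)=-0.9796155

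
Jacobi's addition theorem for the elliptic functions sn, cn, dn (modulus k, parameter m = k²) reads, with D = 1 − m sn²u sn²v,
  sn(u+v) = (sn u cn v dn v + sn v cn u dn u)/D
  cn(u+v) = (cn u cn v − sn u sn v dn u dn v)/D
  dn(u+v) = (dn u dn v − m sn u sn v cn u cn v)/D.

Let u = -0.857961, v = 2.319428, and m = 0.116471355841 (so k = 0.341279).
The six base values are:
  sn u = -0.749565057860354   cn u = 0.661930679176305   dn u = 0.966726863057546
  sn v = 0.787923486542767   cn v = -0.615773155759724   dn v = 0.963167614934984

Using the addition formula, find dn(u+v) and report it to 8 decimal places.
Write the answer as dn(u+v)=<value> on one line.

m = k² = 0.116471355841
D = 1 − m·sn²u·sn²v = 0.9593738292439286
dn(u+v) = (dn u·dn v − m·sn u·sn v·cn u·cn v)/D = 0.9030820882418587/0.9593738292439286 = 0.94132449803594

dn(u+v)=0.94132450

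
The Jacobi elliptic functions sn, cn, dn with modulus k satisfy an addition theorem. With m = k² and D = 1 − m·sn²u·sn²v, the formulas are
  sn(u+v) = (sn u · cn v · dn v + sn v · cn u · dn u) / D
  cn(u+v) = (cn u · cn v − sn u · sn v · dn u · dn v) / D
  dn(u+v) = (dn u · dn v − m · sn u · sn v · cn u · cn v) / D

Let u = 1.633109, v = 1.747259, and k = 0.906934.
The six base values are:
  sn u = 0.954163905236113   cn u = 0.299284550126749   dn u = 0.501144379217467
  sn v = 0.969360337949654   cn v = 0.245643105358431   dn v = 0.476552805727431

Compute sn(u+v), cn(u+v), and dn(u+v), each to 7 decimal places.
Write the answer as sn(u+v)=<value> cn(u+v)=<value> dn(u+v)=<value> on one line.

m = k² = 0.822529280356
D = 1 − m·sn²u·sn²v = 0.2963319587522015
sn(u+v) = (sn u·cn v·dn v + sn v·cn u·dn u)/D = 0.2570855376319064/0.2963319587522015 = 0.8675592693897937
cn(u+v) = (cn u·cn v − sn u·sn v·dn u·dn v)/D = -0.1473759007383164/0.2963319587522015 = -0.4973338055027503
dn(u+v) = (dn u·dn v − m·sn u·sn v·cn u·cn v)/D = 0.1828912893420326/0.2963319587522015 = 0.6171838167984094

sn(u+v)=0.8675593 cn(u+v)=-0.4973338 dn(u+v)=0.6171838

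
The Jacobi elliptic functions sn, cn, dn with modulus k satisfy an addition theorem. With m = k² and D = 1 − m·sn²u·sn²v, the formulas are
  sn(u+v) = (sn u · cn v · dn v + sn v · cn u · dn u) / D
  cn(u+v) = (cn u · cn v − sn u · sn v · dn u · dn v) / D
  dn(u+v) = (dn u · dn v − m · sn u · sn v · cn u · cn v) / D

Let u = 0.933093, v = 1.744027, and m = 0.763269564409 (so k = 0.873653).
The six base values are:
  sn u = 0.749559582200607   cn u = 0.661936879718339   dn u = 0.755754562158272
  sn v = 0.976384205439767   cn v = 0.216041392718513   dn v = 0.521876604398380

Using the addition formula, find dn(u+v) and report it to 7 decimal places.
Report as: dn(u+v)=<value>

dn(u+v)=0.5320320

m = k² = 0.763269564409
D = 1 − m·sn²u·sn²v = 0.5911803549469448
dn(u+v) = (dn u·dn v − m·sn u·sn v·cn u·cn v)/D = 0.3145268831479322/0.5911803549469448 = 0.5320320279860437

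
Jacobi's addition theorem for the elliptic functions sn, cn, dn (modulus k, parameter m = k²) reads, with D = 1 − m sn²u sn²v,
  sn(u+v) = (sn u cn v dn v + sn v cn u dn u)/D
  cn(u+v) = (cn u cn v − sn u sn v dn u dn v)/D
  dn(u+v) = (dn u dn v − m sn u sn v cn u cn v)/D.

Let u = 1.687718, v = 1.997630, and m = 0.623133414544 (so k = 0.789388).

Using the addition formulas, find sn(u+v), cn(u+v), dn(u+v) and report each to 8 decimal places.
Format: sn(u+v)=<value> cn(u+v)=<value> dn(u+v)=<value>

sn u = 0.9841811802007943, cn u = 0.1771649077514269, dn u = 0.6296230030897807
sn v = 0.9999066907988773, cn v = -0.013660515936023, dn v = 0.6139893062528289
m = k² = 0.623133414544
D = 1 − m·sn²u·sn²v = 0.3965377589433224
sn(u+v) = (sn u·cn v·dn v + sn v·cn u·dn u)/D = 0.1032819611255433/0.3965377589433224 = 0.2604593353247491
cn(u+v) = (cn u·cn v − sn u·sn v·dn u·dn v)/D = -0.3828511861988339/0.3965377589433224 = -0.9654848184421078
dn(u+v) = (dn u·dn v − m·sn u·sn v·cn u·cn v)/D = 0.3880658813350068/0.3965377589433224 = 0.9786353823381383

sn(u+v)=0.26045934 cn(u+v)=-0.96548482 dn(u+v)=0.97863538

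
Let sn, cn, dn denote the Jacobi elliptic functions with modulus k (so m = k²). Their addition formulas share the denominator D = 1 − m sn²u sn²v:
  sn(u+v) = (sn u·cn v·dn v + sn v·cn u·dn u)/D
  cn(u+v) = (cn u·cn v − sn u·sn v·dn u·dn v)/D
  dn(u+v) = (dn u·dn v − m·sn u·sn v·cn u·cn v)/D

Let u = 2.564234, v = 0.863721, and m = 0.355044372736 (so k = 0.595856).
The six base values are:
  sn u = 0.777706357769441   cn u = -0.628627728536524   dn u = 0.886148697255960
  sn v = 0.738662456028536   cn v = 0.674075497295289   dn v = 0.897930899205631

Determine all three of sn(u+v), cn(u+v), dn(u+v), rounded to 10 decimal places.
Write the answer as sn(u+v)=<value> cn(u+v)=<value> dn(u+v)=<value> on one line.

sn(u+v)=0.0671103992 cn(u+v)=-0.9977455559 dn(u+v)=0.9992001547

m = k² = 0.355044372736
D = 1 − m·sn²u·sn²v = 0.8828328182655906
sn(u+v) = (sn u·cn v·dn v + sn v·cn u·dn u)/D = 0.0592472628667575/0.8828328182655906 = 0.06711039920690127
cn(u+v) = (cn u·cn v − sn u·sn v·dn u·dn v)/D = -0.8808425210272053/0.8828328182655906 = -0.9977455559000453
dn(u+v) = (dn u·dn v − m·sn u·sn v·cn u·cn v)/D = 0.8821266885782831/0.8828328182655906 = 0.999200154692148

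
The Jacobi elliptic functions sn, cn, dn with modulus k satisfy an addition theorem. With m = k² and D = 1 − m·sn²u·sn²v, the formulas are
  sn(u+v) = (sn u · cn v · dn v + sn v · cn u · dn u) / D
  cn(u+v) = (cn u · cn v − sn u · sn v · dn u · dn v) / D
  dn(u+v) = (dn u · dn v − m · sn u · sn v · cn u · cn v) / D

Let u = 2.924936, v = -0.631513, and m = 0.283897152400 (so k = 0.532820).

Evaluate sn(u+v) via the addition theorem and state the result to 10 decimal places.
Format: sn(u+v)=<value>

sn u = 0.4610081825739934, cn u = -0.8873958843716955, dn u = 0.9693625490192372
sn v = -0.5814858880696129, cn v = 0.8135564897263703, dn v = 0.9507928467505909
m = k² = 0.2838971524
D = 1 − m·sn²u·sn²v = 0.979598755392782
sn(u+v) = (sn u·cn v·dn v + sn v·cn u·dn u)/D = 0.8567997593544927/0.979598755392782 = 0.87464357691119

sn(u+v)=0.8746435769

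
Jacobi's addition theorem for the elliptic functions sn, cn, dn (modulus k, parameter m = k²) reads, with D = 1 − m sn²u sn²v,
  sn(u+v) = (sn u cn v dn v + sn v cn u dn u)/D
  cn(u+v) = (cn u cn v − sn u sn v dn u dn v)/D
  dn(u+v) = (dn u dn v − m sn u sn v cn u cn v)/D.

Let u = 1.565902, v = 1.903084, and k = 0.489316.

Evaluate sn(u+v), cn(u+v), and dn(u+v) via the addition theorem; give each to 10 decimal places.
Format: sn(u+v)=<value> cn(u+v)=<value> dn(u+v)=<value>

sn u = 0.9950423017355135, cn u = 0.09945259049864521, dn u = 0.8734632288207382
sn v = 0.9810716154925221, cn v = -0.1936452562674668, dn v = 0.877238918435419
m = k² = 0.239430147856
D = 1 − m·sn²u·sn²v = 0.7718274775643811
sn(u+v) = (sn u·cn v·dn v + sn v·cn u·dn u)/D = -0.08380706883799426/0.7718274775643811 = -0.1085826447931864
cn(u+v) = (cn u·cn v − sn u·sn v·dn u·dn v)/D = -0.767263989990524/0.7718274775643811 = -0.9940874253553943
dn(u+v) = (dn u·dn v − m·sn u·sn v·cn u·cn v)/D = 0.7707373012915016/0.7718274775643811 = 0.9985875389195527

sn(u+v)=-0.1085826448 cn(u+v)=-0.9940874254 dn(u+v)=0.9985875389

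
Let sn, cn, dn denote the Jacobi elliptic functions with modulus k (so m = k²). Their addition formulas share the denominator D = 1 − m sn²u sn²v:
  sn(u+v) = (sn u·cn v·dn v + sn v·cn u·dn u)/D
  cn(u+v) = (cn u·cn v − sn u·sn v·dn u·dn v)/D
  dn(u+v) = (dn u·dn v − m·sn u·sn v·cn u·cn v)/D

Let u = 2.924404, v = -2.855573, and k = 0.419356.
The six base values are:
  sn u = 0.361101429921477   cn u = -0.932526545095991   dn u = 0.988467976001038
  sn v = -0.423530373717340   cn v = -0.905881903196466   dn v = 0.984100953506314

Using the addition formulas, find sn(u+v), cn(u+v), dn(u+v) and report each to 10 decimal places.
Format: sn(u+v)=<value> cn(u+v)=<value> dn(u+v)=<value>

m = k² = 0.175859454736
D = 1 − m·sn²u·sn²v = 0.9958866727607471
sn(u+v) = (sn u·cn v·dn v + sn v·cn u·dn u)/D = 0.06848427501918094/0.9958866727607471 = 0.06876713675596468
cn(u+v) = (cn u·cn v − sn u·sn v·dn u·dn v)/D = 0.9935291485696676/0.9958866727607471 = 0.9976327384876593
dn(u+v) = (dn u·dn v − m·sn u·sn v·cn u·cn v)/D = 0.995472484436641/0.9958866727607471 = 0.9995841009469904

sn(u+v)=0.0687671368 cn(u+v)=0.9976327385 dn(u+v)=0.9995841009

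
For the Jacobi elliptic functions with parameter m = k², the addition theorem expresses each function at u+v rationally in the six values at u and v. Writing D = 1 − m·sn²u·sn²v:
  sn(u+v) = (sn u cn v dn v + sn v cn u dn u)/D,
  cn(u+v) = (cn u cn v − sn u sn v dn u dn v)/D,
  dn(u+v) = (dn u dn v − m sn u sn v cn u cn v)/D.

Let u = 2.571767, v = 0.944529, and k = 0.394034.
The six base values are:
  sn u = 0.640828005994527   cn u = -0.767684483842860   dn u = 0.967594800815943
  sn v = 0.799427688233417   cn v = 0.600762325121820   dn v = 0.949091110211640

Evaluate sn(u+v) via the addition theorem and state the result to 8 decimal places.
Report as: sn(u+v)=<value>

m = k² = 0.155262793156
D = 1 − m·sn²u·sn²v = 0.959251771431374
sn(u+v) = (sn u·cn v·dn v + sn v·cn u·dn u)/D = -0.2284347471938721/0.959251771431374 = -0.2381384679154743

sn(u+v)=-0.23813847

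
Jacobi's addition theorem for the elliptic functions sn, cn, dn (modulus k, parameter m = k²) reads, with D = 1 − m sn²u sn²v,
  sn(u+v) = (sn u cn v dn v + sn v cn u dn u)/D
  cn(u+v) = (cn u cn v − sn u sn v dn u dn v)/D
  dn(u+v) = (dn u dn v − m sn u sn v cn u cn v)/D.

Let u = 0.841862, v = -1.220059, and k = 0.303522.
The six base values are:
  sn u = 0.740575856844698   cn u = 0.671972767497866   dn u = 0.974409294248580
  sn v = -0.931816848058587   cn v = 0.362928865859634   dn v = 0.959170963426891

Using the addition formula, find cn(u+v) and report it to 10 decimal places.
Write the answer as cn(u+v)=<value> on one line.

cn(u+v)=0.9296294544

m = k² = 0.092125604484
D = 1 − m·sn²u·sn²v = 0.9561286935861558
cn(u+v) = (cn u·cn v − sn u·sn v·dn u·dn v)/D = 0.8888453957967903/0.9561286935861558 = 0.9296294544440396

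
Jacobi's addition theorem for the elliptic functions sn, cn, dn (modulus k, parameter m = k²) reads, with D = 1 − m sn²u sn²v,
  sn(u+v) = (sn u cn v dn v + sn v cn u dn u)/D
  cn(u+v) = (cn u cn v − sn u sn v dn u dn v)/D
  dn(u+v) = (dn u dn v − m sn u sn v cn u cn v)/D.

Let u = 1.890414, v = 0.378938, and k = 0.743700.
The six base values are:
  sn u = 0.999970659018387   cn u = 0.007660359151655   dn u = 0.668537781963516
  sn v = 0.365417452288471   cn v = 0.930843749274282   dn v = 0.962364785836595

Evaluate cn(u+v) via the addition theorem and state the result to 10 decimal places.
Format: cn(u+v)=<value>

m = k² = 0.55308969
D = 1 − m·sn²u·sn²v = 0.9261503148535602
cn(u+v) = (cn u·cn v − sn u·sn v·dn u·dn v)/D = -0.227963768824676/0.9261503148535602 = -0.2461412204569847

cn(u+v)=-0.2461412205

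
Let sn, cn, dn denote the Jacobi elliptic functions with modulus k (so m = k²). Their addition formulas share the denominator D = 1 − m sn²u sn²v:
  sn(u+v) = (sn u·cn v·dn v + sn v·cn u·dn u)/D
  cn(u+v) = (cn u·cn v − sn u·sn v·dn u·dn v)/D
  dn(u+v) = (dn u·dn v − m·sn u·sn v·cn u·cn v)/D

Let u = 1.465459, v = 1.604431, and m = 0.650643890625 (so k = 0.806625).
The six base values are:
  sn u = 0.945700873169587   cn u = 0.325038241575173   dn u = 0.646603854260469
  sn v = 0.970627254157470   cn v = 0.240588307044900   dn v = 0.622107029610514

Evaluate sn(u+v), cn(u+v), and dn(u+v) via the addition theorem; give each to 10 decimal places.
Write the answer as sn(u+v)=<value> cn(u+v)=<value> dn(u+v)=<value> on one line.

m = k² = 0.650643890625
D = 1 − m·sn²u·sn²v = 0.4517787069832098
sn(u+v) = (sn u·cn v·dn v + sn v·cn u·dn u)/D = 0.3455423166912751/0.4517787069832098 = 0.7648486113891088
cn(u+v) = (cn u·cn v − sn u·sn v·dn u·dn v)/D = -0.2910403880203699/0.4517787069832098 = -0.6442100601947722
dn(u+v) = (dn u·dn v − m·sn u·sn v·cn u·cn v)/D = 0.3555523163525272/0.4517787069832098 = 0.7870054760366146

sn(u+v)=0.7648486114 cn(u+v)=-0.6442100602 dn(u+v)=0.7870054760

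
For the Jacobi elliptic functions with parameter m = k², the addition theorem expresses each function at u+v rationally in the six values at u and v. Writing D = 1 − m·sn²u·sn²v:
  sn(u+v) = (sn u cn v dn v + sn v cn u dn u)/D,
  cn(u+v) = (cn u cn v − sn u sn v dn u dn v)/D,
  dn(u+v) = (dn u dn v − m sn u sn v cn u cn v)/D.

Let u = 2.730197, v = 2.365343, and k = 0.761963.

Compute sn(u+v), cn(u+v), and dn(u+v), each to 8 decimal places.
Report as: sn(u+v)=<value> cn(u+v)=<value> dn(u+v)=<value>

sn(u+v)=-0.89237299 cn(u+v)=-0.45129862 dn(u+v)=0.73325366

sn u = 0.8526531195524206, cn u = -0.5224774231653703, dn u = 0.7601991425714349
sn v = 0.9589141082091981, cn v = -0.2836965510494589, dn v = 0.6827446412337566
m = k² = 0.580587613369
D = 1 − m·sn²u·sn²v = 0.6118746998653192
sn(u+v) = (sn u·cn v·dn v + sn v·cn u·dn u)/D = -0.5460204553557073/0.6118746998653192 = -0.8923729898881141
cn(u+v) = (cn u·cn v − sn u·sn v·dn u·dn v)/D = -0.2761382093597706/0.6118746998653192 = -0.4512986227744861
dn(u+v) = (dn u·dn v − m·sn u·sn v·cn u·cn v)/D = 0.448659361225724/0.6118746998653192 = 0.7332536568753033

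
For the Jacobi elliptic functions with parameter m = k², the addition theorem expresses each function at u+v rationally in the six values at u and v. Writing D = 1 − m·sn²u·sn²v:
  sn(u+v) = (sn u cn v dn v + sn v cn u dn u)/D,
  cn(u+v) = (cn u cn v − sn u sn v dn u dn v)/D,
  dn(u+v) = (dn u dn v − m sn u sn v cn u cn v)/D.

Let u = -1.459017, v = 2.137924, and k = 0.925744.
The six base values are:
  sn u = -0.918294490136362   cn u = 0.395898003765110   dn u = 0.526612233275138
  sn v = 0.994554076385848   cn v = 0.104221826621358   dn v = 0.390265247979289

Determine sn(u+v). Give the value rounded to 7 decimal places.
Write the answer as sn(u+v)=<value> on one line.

m = k² = 0.857001953536
D = 1 − m·sn²u·sn²v = 0.2851703262604612
sn(u+v) = (sn u·cn v·dn v + sn v·cn u·dn u)/D = 0.1699984857128427/0.2851703262604612 = 0.5961296462436769

sn(u+v)=0.5961296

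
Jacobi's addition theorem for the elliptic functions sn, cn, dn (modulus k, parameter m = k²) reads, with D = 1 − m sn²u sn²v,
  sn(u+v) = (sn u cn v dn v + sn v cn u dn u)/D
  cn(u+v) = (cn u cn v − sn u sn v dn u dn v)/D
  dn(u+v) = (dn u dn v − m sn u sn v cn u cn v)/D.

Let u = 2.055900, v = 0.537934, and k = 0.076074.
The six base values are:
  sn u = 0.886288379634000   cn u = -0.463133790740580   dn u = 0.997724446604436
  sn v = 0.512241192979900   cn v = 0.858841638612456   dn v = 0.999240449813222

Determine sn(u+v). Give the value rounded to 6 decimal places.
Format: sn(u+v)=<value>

m = k² = 0.005787253476
D = 1 − m·sn²u·sn²v = 0.9988071890552943
sn(u+v) = (sn u·cn v·dn v + sn v·cn u·dn u)/D = 0.5239068469753252/0.9988071890552943 = 0.5245325151001907

sn(u+v)=0.524533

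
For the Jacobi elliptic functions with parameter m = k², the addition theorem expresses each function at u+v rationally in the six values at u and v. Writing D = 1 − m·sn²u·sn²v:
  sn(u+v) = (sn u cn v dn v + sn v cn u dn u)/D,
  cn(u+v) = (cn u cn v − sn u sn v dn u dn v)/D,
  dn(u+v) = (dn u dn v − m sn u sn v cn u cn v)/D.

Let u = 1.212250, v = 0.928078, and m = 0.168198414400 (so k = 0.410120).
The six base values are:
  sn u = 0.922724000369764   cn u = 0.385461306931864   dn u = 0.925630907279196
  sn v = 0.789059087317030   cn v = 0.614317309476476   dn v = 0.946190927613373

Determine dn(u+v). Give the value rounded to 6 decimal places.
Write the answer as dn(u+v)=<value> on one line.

m = k² = 0.1681984144
D = 1 − m·sn²u·sn²v = 0.9108370183923574
dn(u+v) = (dn u·dn v − m·sn u·sn v·cn u·cn v)/D = 0.8468249834287074/0.9108370183923574 = 0.9297217464035088

dn(u+v)=0.929722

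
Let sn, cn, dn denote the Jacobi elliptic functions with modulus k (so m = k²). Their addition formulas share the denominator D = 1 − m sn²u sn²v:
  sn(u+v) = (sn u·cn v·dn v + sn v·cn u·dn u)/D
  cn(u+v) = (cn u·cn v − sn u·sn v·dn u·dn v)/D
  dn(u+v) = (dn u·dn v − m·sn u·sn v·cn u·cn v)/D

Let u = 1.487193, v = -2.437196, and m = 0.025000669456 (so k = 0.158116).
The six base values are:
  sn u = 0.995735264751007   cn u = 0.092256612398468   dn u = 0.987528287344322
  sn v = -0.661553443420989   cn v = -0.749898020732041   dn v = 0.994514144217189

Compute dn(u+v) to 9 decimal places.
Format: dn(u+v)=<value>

m = k² = 0.025000669456
D = 1 − m·sn²u·sn²v = 0.9891515102412735
dn(u+v) = (dn u·dn v − m·sn u·sn v·cn u·cn v)/D = 0.9809714916688499/0.9891515102412735 = 0.9917302673172603

dn(u+v)=0.991730267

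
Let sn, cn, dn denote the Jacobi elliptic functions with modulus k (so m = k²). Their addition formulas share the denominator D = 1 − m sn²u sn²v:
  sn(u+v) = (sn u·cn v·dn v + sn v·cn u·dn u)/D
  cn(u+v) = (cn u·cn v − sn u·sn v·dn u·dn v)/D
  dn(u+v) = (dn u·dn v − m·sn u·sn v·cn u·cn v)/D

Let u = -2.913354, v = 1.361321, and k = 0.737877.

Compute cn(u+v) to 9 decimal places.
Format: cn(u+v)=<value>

sn u = -0.7328675338149094, cn u = -0.6803713529243075, dn u = 0.8411730072145456
sn v = 0.9329095807622069, cn v = 0.3601106970392345, dn v = 0.725357339494468
m = k² = 0.544462467129
D = 1 − m·sn²u·sn²v = 0.7454940038680168
cn(u+v) = (cn u·cn v − sn u·sn v·dn u·dn v)/D = 0.1721507240560846/0.7454940038680168 = 0.2309216749737431

cn(u+v)=0.230921675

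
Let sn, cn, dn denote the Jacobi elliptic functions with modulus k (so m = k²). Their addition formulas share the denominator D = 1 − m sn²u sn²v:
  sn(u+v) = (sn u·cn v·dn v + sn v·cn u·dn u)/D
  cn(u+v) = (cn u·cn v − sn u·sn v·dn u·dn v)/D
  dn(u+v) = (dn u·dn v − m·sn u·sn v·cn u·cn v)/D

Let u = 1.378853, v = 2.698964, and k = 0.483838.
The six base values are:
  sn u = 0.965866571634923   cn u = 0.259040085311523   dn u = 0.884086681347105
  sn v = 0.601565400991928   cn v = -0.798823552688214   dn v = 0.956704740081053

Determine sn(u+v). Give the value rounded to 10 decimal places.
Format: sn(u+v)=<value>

m = k² = 0.234099210244
D = 1 − m·sn²u·sn²v = 0.9209685555895484
sn(u+v) = (sn u·cn v·dn v + sn v·cn u·dn u)/D = -0.6003853745983926/0.9209685555895484 = -0.6519064857909966

sn(u+v)=-0.6519064858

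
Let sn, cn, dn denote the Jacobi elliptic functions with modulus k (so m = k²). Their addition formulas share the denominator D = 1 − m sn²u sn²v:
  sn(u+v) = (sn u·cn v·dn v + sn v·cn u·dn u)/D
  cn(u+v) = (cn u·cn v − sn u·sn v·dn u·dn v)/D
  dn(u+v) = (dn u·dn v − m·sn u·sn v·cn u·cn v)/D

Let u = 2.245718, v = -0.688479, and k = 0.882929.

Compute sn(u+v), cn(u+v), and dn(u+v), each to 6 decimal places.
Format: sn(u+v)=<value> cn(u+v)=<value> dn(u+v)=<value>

sn(u+v)=0.947621 cn(u+v)=0.319398 dn(u+v)=0.547689

sn u = 0.9998829021427389, cn u = -0.01530300632601585, dn u = 0.4697009056074643
sn v = -0.6054817993940142, cn v = 0.7958591524903051, dn v = 0.8451068438440265
m = k² = 0.779563619041
D = 1 − m·sn²u·sn²v = 0.7142725054222059
sn(u+v) = (sn u·cn v·dn v + sn v·cn u·dn u)/D = 0.6768593619566593/0.7142725054222059 = 0.9476206305275159
cn(u+v) = (cn u·cn v − sn u·sn v·dn u·dn v)/D = 0.2281372747574128/0.7142725054222059 = 0.3193980911004842
dn(u+v) = (dn u·dn v − m·sn u·sn v·cn u·cn v)/D = 0.3911994762069627/0.7142725054222059 = 0.5476893947859927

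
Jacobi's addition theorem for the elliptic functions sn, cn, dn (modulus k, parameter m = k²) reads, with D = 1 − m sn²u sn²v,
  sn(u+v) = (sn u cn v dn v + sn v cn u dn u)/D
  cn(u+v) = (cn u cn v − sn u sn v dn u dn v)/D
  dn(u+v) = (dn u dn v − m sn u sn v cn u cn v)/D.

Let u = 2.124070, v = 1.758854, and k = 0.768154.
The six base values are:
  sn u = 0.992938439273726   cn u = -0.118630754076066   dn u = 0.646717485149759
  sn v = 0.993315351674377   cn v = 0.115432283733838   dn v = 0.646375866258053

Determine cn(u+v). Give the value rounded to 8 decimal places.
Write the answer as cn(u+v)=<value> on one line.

m = k² = 0.590060567716
D = 1 − m·sn²u·sn²v = 0.4259951852392796
cn(u+v) = (cn u·cn v − sn u·sn v·dn u·dn v)/D = -0.4259899002104527/0.4259951852392796 = -0.9999875936888255

cn(u+v)=-0.99998759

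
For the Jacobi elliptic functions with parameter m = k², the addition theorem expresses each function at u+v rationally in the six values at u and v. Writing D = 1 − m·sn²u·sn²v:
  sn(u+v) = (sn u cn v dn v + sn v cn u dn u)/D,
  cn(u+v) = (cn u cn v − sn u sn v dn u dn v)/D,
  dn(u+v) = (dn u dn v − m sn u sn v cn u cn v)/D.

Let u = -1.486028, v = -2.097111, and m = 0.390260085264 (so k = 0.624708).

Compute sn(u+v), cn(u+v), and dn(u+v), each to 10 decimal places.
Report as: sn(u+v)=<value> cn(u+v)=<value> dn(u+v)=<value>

sn(u+v)=0.0414735021 cn(u+v)=-0.9991396042 dn(u+v)=0.9996643100

sn u = -0.9751167710075579, cn u = 0.2216918647578071, dn u = 0.793044852168506
sn v = -0.9672765966803066, cn v = -0.2537242312325796, dn v = 0.7967830898882503
m = k² = 0.390260085264
D = 1 − m·sn²u·sn²v = 0.6528087694007326
sn(u+v) = (sn u·cn v·dn v + sn v·cn u·dn u)/D = 0.0270742658385551/0.6528087694007326 = 0.04147350205391514
cn(u+v) = (cn u·cn v − sn u·sn v·dn u·dn v)/D = -0.6522470954598435/0.6528087694007326 = -0.9991396041732026
dn(u+v) = (dn u·dn v − m·sn u·sn v·cn u·cn v)/D = 0.6525896279977954/0.6528087694007326 = 0.9996643099584302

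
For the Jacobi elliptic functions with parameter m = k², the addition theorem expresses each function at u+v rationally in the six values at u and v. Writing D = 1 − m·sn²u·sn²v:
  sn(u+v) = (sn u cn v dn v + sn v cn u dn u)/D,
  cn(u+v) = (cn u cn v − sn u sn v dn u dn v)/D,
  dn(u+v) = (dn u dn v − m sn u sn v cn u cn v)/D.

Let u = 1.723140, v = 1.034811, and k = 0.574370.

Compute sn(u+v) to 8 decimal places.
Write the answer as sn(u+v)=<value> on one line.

sn u = 0.999974849784873, cn u = 0.007092235029999077, dn u = 0.8186059473570797
sn v = 0.8337576343221785, cn v = 0.5521306070210965, dn v = 0.8778774402368283
m = k² = 0.3299008969
D = 1 − m·sn²u·sn²v = 0.7706803353897332
sn(u+v) = (sn u·cn v·dn v + sn v·cn u·dn u)/D = 0.4895313984466136/0.7706803353897332 = 0.6351938358451271

sn(u+v)=0.63519384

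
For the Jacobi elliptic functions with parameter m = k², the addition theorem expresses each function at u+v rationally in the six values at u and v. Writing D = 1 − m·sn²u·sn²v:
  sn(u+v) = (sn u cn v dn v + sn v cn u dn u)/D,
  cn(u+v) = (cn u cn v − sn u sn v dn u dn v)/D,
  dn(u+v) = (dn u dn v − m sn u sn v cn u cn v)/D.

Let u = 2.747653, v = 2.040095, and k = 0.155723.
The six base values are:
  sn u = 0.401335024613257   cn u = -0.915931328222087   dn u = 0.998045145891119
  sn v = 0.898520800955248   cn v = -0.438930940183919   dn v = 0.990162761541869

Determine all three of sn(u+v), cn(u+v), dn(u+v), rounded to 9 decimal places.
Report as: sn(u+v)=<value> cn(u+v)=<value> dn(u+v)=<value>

sn(u+v)=-0.998950052 cn(u+v)=0.045812582 dn(u+v)=0.987826524

m = k² = 0.024249652729
D = 1 − m·sn²u·sn²v = 0.996846622826775
sn(u+v) = (sn u·cn v·dn v + sn v·cn u·dn u)/D = -0.9957999861611927/0.996846622826775 = -0.9989500524537923
cn(u+v) = (cn u·cn v − sn u·sn v·dn u·dn v)/D = 0.04566811800934229/0.996846622826775 = 0.04581258236080534
dn(u+v) = (dn u·dn v − m·sn u·sn v·cn u·cn v)/D = 0.9847115347651564/0.996846622826775 = 0.9878265243782369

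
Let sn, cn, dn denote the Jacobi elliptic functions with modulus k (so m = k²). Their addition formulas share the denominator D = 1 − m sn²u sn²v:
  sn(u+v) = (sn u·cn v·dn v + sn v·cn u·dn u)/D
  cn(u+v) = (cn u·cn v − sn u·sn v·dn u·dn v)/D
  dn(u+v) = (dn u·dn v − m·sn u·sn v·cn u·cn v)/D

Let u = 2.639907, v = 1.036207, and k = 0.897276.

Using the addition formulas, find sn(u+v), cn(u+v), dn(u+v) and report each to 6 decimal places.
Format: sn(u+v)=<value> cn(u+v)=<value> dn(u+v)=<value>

sn u = 0.9861236090859922, cn u = -0.1660127332562695, dn u = 0.4659234222233964
sn v = 0.7939163940215747, cn v = 0.6080269396200958, dn v = 0.7018120837694831
m = k² = 0.805104220176
D = 1 − m·sn²u·sn²v = 0.5065259084868576
sn(u+v) = (sn u·cn v·dn v + sn v·cn u·dn u)/D = 0.3593904964169716/0.5065259084868576 = 0.7095204616296472
cn(u+v) = (cn u·cn v − sn u·sn v·dn u·dn v)/D = -0.3569411254725338/0.5065259084868576 = -0.7046848334744067
dn(u+v) = (dn u·dn v − m·sn u·sn v·cn u·cn v)/D = 0.3906149049315918/0.5065259084868576 = 0.7711647092218319

sn(u+v)=0.709520 cn(u+v)=-0.704685 dn(u+v)=0.771165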